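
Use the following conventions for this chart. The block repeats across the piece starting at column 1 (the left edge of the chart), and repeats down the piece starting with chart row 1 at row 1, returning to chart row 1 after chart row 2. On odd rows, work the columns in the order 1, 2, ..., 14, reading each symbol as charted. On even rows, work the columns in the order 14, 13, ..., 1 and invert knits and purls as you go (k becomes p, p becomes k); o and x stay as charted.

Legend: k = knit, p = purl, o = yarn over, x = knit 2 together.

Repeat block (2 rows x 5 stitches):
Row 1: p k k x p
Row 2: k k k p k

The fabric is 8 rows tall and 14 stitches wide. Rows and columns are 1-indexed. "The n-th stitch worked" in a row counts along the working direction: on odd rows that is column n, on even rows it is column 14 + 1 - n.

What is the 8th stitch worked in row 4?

Stitch:
p

Derivation:
For row 4: chart row = ((4-1) mod 2) + 1 = 2; this is a WS (even) row.
Chart row 2 tiled across columns 1-14: k k k p k k k k p k k k k p
WS: work from column 14 back to column 1 (reverse the tiled row), swapping k<->p (o and x unchanged).
Row 4 as worked: k p p p p k p p p p k p p p
Stitch 8 in working order -> p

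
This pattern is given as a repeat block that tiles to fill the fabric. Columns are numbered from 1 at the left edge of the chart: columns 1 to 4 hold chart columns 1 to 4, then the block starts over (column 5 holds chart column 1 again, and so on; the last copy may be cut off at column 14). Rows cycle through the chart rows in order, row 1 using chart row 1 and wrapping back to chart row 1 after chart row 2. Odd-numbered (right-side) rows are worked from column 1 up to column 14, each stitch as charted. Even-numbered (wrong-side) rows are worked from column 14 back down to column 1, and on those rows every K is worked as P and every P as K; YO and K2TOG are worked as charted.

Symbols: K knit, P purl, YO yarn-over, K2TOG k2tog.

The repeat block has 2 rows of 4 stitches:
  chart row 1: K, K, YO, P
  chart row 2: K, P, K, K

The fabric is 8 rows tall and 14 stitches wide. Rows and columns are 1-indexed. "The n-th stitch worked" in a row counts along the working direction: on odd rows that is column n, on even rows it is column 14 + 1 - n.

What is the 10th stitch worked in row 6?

Row 6: (6-1) mod 2 = 1, so use chart row 2. Even row -> WS.
Chart row 2 tiled across columns 1-14: K P K K K P K K K P K K K P
Wrong side: read the tiled row from column 14 down to 1 and exchange K with P (leave YO, K2TOG).
Row 6 as worked: K P P P K P P P K P P P K P
The 10th stitch worked is P.

Stitch:
P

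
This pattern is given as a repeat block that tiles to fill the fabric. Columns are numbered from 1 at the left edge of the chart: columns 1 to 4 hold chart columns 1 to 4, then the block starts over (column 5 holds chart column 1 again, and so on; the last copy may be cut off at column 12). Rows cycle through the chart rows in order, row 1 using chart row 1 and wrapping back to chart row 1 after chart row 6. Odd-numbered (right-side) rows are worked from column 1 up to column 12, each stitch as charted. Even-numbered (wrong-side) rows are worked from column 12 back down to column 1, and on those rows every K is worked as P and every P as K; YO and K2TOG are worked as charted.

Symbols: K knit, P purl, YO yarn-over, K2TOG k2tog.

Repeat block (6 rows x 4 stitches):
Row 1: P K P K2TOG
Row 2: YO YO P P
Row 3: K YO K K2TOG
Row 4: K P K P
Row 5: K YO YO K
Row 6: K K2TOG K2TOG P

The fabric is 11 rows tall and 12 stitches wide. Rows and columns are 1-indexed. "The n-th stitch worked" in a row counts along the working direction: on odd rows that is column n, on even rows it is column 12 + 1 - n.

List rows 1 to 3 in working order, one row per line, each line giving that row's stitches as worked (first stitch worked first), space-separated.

Row 1: chart row 1, RS - tile across columns 1-12 and work as-is.
Row 2: chart row 2, WS - tiled (columns 1-12): YO YO P P YO YO P P YO YO P P; work from column 12 back to 1 with K<->P swapped.
Row 3: chart row 3, RS - tile across columns 1-12 and work as-is.

== ROWS AS WORKED ==
P K P K2TOG P K P K2TOG P K P K2TOG
K K YO YO K K YO YO K K YO YO
K YO K K2TOG K YO K K2TOG K YO K K2TOG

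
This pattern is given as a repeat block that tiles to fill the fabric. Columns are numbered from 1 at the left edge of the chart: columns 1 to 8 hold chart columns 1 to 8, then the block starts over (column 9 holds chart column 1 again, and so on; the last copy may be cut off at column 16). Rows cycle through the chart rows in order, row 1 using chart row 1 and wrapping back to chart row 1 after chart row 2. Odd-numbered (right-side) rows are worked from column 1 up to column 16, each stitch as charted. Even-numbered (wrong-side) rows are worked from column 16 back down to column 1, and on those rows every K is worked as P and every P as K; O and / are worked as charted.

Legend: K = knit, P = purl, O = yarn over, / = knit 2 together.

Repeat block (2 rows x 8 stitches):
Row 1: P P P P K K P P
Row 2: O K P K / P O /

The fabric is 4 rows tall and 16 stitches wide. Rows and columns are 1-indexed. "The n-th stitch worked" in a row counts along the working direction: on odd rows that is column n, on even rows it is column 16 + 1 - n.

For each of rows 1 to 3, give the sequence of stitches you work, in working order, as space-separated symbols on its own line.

Rows as worked:
P P P P K K P P P P P P K K P P
/ O K / P K P O / O K / P K P O
P P P P K K P P P P P P K K P P

Derivation:
Row 1: chart row 1, RS - tile across columns 1-16 and work as-is.
Row 2: chart row 2, WS - tiled (columns 1-16): O K P K / P O / O K P K / P O /; work from column 16 back to 1 with K<->P swapped.
Row 3: chart row 1, RS - tile across columns 1-16 and work as-is.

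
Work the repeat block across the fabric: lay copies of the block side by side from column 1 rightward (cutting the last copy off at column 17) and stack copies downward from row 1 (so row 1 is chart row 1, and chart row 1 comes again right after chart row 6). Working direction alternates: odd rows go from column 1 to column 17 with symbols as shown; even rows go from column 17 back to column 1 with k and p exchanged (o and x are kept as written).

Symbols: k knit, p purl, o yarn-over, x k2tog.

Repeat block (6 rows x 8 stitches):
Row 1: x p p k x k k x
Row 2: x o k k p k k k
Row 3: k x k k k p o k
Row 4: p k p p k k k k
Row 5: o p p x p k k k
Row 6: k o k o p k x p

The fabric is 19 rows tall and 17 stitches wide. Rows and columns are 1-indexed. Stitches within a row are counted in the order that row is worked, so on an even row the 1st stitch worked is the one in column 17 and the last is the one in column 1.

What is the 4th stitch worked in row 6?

Row 6 uses chart row ((6-1) mod 6)+1 = 6. Row 6 is even, so WS.
Chart row 6 tiled across columns 1-17: k o k o p k x p k o k o p k x p k
WS row: flip the tiled sequence (start at column 17) and apply k<->p; o and x stay.
Row 6 as worked: p k x p k o p o p k x p k o p o p
Stitch 4 in working order -> p

Result:
p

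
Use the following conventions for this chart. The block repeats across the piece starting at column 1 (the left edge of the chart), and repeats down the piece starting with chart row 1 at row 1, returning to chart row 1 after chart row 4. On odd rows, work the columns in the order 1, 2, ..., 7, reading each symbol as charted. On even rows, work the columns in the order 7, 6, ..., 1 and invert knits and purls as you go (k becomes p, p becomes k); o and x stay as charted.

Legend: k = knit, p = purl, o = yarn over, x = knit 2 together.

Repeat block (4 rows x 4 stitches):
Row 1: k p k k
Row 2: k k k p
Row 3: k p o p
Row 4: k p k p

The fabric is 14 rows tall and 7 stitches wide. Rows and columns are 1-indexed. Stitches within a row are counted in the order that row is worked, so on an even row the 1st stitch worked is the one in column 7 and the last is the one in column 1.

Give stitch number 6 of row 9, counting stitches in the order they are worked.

Stitch:
p

Derivation:
Row 9: (9-1) mod 4 = 0, so use chart row 1. Odd row -> RS.
Chart row 1 tiled across columns 1-7: k p k k k p k
RS: work column 1 to column 7, symbols as charted — the tiled row is the row as worked.
The 6th stitch worked is p.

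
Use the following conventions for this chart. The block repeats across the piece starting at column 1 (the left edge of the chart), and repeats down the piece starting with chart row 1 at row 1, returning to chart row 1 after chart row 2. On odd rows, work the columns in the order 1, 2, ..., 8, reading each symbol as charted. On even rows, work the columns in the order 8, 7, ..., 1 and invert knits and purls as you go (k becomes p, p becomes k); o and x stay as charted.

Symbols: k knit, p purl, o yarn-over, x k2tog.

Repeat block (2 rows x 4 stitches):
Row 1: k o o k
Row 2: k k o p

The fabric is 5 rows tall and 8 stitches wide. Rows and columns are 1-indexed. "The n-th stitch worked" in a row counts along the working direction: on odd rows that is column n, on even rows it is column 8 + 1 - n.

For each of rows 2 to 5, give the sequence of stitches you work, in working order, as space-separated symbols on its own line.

Row 2: chart row 2, WS - tiled (columns 1-8): k k o p k k o p; work from column 8 back to 1 with k<->p swapped.
Row 3: chart row 1, RS - tile across columns 1-8 and work as-is.
Row 4: chart row 2, WS - tiled (columns 1-8): k k o p k k o p; work from column 8 back to 1 with k<->p swapped.
Row 5: chart row 1, RS - tile across columns 1-8 and work as-is.

Rows as worked:
k o p p k o p p
k o o k k o o k
k o p p k o p p
k o o k k o o k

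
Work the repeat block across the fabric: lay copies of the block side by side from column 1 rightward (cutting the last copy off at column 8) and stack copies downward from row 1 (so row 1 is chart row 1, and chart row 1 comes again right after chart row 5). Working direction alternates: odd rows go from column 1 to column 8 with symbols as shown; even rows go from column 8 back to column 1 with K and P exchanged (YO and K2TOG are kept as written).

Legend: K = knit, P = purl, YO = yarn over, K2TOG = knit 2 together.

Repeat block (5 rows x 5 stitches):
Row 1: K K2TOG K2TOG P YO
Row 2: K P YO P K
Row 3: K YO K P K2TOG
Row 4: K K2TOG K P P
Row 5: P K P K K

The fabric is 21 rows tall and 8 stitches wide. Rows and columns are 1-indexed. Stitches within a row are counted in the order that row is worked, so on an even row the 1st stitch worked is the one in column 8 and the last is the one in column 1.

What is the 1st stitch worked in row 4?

Stitch:
P

Derivation:
Row 4 uses chart row ((4-1) mod 5)+1 = 4. Row 4 is even, so WS.
Chart row 4 tiled across columns 1-8: K K2TOG K P P K K2TOG K
WS row: flip the tiled sequence (start at column 8) and apply K<->P; YO and K2TOG stay.
Row 4 as worked: P K2TOG P K K P K2TOG P
Stitch 1 in working order -> P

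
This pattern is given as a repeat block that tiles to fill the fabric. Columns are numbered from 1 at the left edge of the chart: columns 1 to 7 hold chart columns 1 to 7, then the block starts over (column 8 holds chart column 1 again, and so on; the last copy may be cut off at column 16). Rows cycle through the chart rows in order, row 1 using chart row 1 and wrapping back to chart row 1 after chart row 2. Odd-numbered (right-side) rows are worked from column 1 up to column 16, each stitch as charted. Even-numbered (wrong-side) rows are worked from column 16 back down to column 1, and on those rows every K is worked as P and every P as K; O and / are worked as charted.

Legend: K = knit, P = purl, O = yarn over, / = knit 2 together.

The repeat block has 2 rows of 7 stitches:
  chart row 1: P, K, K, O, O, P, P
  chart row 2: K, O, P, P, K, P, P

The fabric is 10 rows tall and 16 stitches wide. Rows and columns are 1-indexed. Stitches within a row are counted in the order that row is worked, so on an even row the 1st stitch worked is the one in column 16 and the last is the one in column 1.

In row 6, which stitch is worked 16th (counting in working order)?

For row 6: chart row = ((6-1) mod 2) + 1 = 2; this is a WS (even) row.
Chart row 2 tiled across columns 1-16: K O P P K P P K O P P K P P K O
WS row: flip the tiled sequence (start at column 16) and apply K<->P; O and / stay.
Row 6 as worked: O P K K P K K O P K K P K K O P
Stitch 16 in working order -> P

Result:
P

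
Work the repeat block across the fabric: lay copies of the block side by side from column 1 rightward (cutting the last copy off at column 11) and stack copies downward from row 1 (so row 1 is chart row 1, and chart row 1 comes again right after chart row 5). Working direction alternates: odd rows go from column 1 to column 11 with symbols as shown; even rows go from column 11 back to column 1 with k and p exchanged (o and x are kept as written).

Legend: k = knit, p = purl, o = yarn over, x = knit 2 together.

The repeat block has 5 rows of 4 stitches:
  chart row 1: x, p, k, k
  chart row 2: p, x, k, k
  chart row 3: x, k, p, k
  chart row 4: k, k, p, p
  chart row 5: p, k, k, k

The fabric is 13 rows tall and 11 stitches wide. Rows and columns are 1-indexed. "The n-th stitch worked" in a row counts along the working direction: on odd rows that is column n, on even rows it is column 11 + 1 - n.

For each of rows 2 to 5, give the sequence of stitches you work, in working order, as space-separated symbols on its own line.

Row 2: chart row 2, WS - tiled (columns 1-11): p x k k p x k k p x k; work from column 11 back to 1 with k<->p swapped.
Row 3: chart row 3, RS - tile across columns 1-11 and work as-is.
Row 4: chart row 4, WS - tiled (columns 1-11): k k p p k k p p k k p; work from column 11 back to 1 with k<->p swapped.
Row 5: chart row 5, RS - tile across columns 1-11 and work as-is.

Result:
p x k p p x k p p x k
x k p k x k p k x k p
k p p k k p p k k p p
p k k k p k k k p k k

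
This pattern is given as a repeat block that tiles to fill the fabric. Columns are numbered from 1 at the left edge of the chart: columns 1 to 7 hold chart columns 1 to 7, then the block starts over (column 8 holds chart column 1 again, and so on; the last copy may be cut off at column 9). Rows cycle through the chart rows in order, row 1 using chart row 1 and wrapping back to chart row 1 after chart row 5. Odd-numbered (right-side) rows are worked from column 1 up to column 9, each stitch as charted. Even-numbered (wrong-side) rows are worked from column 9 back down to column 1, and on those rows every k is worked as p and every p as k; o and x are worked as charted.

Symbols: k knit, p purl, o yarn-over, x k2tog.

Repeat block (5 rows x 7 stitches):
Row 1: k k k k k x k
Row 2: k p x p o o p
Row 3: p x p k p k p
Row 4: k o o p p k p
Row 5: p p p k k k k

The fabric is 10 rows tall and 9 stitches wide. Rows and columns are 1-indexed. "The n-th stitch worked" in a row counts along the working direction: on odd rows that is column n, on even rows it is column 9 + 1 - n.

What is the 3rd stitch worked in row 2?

For row 2: chart row = ((2-1) mod 5) + 1 = 2; this is a WS (even) row.
Chart row 2 tiled across columns 1-9: k p x p o o p k p
Wrong side: read the tiled row from column 9 down to 1 and exchange k with p (leave o, x).
Row 2 as worked: k p k o o k x k p
Stitch 3 in working order -> k

Result:
k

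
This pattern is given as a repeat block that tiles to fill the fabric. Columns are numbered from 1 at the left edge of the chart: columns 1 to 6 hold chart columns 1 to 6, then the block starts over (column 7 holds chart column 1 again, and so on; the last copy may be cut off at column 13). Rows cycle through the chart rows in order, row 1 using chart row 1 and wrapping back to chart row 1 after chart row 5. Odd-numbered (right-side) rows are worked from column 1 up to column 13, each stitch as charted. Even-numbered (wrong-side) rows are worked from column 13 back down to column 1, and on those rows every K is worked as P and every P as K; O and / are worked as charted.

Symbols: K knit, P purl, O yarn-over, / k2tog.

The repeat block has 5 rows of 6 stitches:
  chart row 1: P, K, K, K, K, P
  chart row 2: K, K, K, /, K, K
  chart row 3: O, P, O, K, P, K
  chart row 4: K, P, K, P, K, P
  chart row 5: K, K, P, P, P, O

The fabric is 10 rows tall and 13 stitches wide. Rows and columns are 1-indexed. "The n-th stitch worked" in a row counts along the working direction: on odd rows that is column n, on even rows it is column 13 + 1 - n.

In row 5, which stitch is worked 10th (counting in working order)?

Stitch:
P

Derivation:
For row 5: chart row = ((5-1) mod 5) + 1 = 5; this is a RS (odd) row.
Chart row 5 tiled across columns 1-13: K K P P P O K K P P P O K
Right side: take the tiled row as-is (worked left to right from column 1).
Stitch 10 in working order -> P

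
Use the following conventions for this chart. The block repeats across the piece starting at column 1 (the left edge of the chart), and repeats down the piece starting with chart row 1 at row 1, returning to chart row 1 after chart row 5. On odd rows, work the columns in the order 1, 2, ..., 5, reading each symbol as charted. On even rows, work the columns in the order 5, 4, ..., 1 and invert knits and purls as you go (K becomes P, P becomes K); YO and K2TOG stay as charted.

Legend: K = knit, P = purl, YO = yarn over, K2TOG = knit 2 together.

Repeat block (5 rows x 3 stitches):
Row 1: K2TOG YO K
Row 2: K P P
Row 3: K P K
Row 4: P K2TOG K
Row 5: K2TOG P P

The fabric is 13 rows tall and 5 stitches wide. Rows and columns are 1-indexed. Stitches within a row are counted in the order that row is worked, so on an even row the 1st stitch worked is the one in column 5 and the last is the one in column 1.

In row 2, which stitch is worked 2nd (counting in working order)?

Stitch:
P

Derivation:
Row 2 uses chart row ((2-1) mod 5)+1 = 2. Row 2 is even, so WS.
Chart row 2 tiled across columns 1-5: K P P K P
WS row: flip the tiled sequence (start at column 5) and apply K<->P; YO and K2TOG stay.
Row 2 as worked: K P K K P
The 2nd stitch worked is P.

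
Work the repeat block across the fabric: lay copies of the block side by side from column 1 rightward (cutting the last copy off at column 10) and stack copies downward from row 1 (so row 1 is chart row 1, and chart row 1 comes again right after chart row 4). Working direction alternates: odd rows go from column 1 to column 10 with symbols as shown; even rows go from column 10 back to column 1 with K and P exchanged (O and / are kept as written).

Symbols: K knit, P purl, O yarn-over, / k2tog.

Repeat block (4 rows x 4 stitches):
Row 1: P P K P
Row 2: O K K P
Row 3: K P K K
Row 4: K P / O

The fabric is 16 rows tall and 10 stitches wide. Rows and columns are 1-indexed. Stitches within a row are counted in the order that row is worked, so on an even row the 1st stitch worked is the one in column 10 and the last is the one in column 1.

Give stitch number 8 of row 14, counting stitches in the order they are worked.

Row 14: (14-1) mod 4 = 1, so use chart row 2. Even row -> WS.
Chart row 2 tiled across columns 1-10: O K K P O K K P O K
WS: work from column 10 back to column 1 (reverse the tiled row), swapping K<->P (O and / unchanged).
Row 14 as worked: P O K P P O K P P O
Counting 8 along the worked row gives P.

== STITCH ==
P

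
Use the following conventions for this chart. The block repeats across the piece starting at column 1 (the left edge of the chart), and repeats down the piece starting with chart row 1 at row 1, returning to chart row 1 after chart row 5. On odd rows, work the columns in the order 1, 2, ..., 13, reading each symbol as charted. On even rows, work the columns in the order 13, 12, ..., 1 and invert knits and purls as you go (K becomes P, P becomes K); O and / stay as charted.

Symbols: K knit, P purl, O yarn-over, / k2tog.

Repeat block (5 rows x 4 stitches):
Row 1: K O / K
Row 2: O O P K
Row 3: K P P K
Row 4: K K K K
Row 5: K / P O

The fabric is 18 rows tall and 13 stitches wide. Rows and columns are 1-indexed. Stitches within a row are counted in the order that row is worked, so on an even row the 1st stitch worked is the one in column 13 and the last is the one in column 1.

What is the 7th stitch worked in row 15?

Result:
P

Derivation:
Row 15: (15-1) mod 5 = 4, so use chart row 5. Odd row -> RS.
Chart row 5 tiled across columns 1-13: K / P O K / P O K / P O K
RS: work column 1 to column 13, symbols as charted — the tiled row is the row as worked.
The 7th stitch worked is P.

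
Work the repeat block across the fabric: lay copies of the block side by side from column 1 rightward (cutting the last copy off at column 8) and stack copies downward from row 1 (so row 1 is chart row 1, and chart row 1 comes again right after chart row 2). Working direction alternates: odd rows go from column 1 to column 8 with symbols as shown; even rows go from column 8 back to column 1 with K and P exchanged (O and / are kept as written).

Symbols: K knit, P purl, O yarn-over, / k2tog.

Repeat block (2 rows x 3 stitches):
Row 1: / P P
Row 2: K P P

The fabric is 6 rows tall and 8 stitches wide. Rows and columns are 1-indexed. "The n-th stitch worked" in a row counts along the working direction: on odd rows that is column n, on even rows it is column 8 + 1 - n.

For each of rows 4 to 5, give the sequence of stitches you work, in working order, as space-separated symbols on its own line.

Row 4: chart row 2, WS - tiled (columns 1-8): K P P K P P K P; work from column 8 back to 1 with K<->P swapped.
Row 5: chart row 1, RS - tile across columns 1-8 and work as-is.

Result:
K P K K P K K P
/ P P / P P / P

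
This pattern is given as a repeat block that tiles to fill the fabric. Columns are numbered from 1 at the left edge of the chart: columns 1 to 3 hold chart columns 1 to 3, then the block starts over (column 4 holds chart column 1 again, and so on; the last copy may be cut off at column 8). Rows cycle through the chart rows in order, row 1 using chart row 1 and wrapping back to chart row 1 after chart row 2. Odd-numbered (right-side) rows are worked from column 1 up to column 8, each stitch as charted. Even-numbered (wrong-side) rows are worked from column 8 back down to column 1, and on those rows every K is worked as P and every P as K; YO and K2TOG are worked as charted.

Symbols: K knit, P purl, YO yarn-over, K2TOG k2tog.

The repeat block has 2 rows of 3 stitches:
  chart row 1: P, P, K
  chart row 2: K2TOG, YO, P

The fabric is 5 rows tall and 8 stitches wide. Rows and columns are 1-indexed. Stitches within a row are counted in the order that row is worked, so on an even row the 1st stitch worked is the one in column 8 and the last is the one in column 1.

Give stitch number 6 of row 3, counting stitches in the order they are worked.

Result:
K

Derivation:
Row 3: (3-1) mod 2 = 0, so use chart row 1. Odd row -> RS.
Chart row 1 tiled across columns 1-8: P P K P P K P P
Right side: take the tiled row as-is (worked left to right from column 1).
Stitch 6 in working order -> K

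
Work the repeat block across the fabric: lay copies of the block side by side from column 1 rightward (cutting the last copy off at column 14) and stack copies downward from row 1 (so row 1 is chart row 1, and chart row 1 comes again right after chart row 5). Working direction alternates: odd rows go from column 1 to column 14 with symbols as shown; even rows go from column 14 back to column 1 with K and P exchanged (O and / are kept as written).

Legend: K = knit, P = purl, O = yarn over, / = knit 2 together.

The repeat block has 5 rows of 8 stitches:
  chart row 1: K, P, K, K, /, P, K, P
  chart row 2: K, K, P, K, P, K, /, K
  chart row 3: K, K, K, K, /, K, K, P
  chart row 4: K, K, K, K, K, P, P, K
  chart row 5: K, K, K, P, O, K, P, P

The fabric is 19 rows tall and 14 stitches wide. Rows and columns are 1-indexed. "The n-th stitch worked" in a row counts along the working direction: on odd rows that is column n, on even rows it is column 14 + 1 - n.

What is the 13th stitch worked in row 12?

For row 12: chart row = ((12-1) mod 5) + 1 = 2; this is a WS (even) row.
Chart row 2 tiled across columns 1-14: K K P K P K / K K K P K P K
WS row: flip the tiled sequence (start at column 14) and apply K<->P; O and / stay.
Row 12 as worked: P K P K P P P / P K P K P P
Stitch 13 in working order -> P

Result:
P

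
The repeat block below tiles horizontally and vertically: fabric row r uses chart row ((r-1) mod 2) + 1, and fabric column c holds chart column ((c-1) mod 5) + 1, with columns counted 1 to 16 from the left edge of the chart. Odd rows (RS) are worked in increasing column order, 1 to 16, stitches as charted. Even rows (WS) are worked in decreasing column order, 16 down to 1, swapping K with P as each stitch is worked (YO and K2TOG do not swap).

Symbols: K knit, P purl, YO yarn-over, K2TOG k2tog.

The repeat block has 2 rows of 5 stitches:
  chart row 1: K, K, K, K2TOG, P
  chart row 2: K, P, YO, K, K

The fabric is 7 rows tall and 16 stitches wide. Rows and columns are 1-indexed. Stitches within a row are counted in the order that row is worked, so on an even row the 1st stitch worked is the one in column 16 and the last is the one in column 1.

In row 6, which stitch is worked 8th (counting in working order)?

== STITCH ==
P

Derivation:
Row 6 uses chart row ((6-1) mod 2)+1 = 2. Row 6 is even, so WS.
Chart row 2 tiled across columns 1-16: K P YO K K K P YO K K K P YO K K K
WS: work from column 16 back to column 1 (reverse the tiled row), swapping K<->P (YO and K2TOG unchanged).
Row 6 as worked: P P P YO K P P P YO K P P P YO K P
Counting 8 along the worked row gives P.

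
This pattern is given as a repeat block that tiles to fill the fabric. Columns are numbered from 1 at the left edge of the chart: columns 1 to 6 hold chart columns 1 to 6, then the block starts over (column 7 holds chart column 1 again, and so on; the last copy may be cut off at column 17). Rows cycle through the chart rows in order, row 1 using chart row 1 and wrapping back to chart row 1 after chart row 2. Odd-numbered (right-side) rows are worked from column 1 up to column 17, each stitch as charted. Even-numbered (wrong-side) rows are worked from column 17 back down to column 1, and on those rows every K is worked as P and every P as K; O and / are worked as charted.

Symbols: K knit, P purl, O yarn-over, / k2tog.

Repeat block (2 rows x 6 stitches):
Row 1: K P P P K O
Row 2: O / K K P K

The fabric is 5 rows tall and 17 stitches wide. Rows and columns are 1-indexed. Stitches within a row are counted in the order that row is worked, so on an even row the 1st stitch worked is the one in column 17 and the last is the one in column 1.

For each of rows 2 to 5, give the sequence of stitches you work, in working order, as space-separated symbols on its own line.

Rows as worked:
K P P / O P K P P / O P K P P / O
K P P P K O K P P P K O K P P P K
K P P / O P K P P / O P K P P / O
K P P P K O K P P P K O K P P P K

Derivation:
Row 2: chart row 2, WS - tiled (columns 1-17): O / K K P K O / K K P K O / K K P; work from column 17 back to 1 with K<->P swapped.
Row 3: chart row 1, RS - tile across columns 1-17 and work as-is.
Row 4: chart row 2, WS - tiled (columns 1-17): O / K K P K O / K K P K O / K K P; work from column 17 back to 1 with K<->P swapped.
Row 5: chart row 1, RS - tile across columns 1-17 and work as-is.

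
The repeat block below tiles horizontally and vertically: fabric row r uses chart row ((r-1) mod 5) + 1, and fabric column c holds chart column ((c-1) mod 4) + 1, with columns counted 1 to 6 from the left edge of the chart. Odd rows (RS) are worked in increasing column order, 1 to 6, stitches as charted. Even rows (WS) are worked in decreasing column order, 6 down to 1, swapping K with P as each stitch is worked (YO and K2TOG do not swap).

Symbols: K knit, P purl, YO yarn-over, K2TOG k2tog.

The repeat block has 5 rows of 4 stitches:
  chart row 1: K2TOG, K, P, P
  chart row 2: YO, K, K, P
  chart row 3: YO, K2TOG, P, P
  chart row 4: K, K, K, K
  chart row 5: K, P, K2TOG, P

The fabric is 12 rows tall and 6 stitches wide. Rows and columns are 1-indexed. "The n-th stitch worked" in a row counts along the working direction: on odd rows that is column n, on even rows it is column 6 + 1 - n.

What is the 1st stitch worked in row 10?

Row 10 uses chart row ((10-1) mod 5)+1 = 5. Row 10 is even, so WS.
Chart row 5 tiled across columns 1-6: K P K2TOG P K P
Wrong side: read the tiled row from column 6 down to 1 and exchange K with P (leave YO, K2TOG).
Row 10 as worked: K P K K2TOG K P
Stitch 1 in working order -> K

Stitch:
K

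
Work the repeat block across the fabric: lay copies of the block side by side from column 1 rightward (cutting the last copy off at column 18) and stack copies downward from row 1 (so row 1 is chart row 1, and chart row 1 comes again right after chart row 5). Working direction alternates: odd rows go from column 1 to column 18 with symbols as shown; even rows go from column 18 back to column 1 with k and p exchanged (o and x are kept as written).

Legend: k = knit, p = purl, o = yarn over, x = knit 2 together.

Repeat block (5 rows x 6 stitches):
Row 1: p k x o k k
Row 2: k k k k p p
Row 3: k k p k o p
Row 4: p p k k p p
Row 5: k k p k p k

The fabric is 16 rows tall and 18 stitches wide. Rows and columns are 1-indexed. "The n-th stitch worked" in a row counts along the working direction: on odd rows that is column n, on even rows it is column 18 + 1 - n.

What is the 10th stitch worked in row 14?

Row 14: (14-1) mod 5 = 3, so use chart row 4. Even row -> WS.
Chart row 4 tiled across columns 1-18: p p k k p p p p k k p p p p k k p p
WS: work from column 18 back to column 1 (reverse the tiled row), swapping k<->p (o and x unchanged).
Row 14 as worked: k k p p k k k k p p k k k k p p k k
The 10th stitch worked is p.

Stitch:
p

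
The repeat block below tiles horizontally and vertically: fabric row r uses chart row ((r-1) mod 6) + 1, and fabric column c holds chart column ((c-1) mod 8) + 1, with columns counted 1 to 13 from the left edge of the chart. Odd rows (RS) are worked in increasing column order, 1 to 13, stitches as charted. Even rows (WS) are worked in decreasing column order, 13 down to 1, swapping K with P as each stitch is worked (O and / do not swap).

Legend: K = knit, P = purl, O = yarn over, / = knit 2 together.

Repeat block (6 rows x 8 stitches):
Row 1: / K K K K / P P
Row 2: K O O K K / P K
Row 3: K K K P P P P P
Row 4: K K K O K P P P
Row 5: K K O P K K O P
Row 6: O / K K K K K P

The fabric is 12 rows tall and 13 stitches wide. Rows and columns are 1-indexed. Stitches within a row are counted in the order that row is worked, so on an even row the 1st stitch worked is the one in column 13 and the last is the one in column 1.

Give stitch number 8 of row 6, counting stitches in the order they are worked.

== STITCH ==
P

Derivation:
Row 6: (6-1) mod 6 = 5, so use chart row 6. Even row -> WS.
Chart row 6 tiled across columns 1-13: O / K K K K K P O / K K K
WS: work from column 13 back to column 1 (reverse the tiled row), swapping K<->P (O and / unchanged).
Row 6 as worked: P P P / O K P P P P P / O
The 8th stitch worked is P.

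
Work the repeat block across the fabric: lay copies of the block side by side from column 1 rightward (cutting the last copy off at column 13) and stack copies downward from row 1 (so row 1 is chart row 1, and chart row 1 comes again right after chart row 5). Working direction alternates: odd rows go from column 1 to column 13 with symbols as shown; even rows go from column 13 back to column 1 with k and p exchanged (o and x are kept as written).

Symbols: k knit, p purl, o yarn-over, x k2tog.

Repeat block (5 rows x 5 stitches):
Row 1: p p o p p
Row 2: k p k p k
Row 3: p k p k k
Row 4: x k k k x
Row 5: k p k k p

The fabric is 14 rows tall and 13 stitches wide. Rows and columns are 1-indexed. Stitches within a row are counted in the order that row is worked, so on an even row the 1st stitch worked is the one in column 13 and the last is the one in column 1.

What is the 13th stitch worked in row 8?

Result:
k

Derivation:
Row 8: (8-1) mod 5 = 2, so use chart row 3. Even row -> WS.
Chart row 3 tiled across columns 1-13: p k p k k p k p k k p k p
Wrong side: read the tiled row from column 13 down to 1 and exchange k with p (leave o, x).
Row 8 as worked: k p k p p k p k p p k p k
The 13th stitch worked is k.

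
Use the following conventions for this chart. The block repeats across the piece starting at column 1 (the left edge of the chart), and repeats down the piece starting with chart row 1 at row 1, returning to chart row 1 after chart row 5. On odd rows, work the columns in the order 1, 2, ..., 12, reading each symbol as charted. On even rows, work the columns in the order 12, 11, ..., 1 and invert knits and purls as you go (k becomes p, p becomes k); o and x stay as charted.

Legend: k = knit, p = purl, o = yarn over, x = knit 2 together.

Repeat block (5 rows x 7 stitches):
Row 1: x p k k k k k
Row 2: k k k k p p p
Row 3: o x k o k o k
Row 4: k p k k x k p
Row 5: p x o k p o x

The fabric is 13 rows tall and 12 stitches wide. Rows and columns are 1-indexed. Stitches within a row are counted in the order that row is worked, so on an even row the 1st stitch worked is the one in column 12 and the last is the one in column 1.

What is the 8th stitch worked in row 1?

Row 1: (1-1) mod 5 = 0, so use chart row 1. Odd row -> RS.
Chart row 1 tiled across columns 1-12: x p k k k k k x p k k k
Right side: take the tiled row as-is (worked left to right from column 1).
Stitch 8 in working order -> x

== STITCH ==
x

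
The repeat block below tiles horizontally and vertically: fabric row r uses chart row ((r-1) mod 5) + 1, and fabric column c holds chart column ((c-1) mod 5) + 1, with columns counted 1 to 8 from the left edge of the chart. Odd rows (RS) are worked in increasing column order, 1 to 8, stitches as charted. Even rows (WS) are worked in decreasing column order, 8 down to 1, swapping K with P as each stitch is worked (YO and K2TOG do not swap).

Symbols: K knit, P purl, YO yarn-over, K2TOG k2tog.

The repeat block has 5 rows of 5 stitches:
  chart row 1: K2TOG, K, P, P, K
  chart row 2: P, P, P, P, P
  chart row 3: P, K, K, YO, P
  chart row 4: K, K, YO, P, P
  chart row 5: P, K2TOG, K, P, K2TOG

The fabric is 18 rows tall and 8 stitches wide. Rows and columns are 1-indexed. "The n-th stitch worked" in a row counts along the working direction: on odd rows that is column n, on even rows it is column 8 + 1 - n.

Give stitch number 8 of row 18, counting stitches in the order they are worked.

Stitch:
K

Derivation:
For row 18: chart row = ((18-1) mod 5) + 1 = 3; this is a WS (even) row.
Chart row 3 tiled across columns 1-8: P K K YO P P K K
Wrong side: read the tiled row from column 8 down to 1 and exchange K with P (leave YO, K2TOG).
Row 18 as worked: P P K K YO P P K
Stitch 8 in working order -> K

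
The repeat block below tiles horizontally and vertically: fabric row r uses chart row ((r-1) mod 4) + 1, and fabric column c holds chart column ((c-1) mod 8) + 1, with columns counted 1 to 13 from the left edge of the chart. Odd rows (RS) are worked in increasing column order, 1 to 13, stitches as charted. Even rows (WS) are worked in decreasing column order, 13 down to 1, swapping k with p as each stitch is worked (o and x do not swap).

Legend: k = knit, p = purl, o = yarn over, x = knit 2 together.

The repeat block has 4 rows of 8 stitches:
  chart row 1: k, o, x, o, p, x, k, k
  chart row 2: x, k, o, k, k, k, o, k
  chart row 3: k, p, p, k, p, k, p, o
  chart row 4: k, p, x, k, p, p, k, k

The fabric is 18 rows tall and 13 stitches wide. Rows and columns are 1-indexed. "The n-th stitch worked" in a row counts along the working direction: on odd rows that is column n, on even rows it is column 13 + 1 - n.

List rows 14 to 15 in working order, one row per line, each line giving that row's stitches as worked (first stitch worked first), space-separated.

Row 14: chart row 2, WS - tiled (columns 1-13): x k o k k k o k x k o k k; work from column 13 back to 1 with k<->p swapped.
Row 15: chart row 3, RS - tile across columns 1-13 and work as-is.

Rows as worked:
p p o p x p o p p p o p x
k p p k p k p o k p p k p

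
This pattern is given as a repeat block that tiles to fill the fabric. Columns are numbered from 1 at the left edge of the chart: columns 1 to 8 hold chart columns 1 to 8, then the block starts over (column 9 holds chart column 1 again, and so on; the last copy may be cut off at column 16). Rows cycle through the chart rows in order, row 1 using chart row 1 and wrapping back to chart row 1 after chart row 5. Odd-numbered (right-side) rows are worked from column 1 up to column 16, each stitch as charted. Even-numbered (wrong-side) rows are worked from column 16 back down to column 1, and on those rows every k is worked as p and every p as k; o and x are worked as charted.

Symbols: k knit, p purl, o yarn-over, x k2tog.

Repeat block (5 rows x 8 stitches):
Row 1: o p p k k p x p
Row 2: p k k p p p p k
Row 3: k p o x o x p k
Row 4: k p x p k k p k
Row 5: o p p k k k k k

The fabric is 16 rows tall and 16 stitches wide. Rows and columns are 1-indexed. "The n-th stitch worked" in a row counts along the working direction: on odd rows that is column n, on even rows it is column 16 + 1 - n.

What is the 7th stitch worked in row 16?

Row 16: (16-1) mod 5 = 0, so use chart row 1. Even row -> WS.
Chart row 1 tiled across columns 1-16: o p p k k p x p o p p k k p x p
WS row: flip the tiled sequence (start at column 16) and apply k<->p; o and x stay.
Row 16 as worked: k x k p p k k o k x k p p k k o
Counting 7 along the worked row gives k.

== STITCH ==
k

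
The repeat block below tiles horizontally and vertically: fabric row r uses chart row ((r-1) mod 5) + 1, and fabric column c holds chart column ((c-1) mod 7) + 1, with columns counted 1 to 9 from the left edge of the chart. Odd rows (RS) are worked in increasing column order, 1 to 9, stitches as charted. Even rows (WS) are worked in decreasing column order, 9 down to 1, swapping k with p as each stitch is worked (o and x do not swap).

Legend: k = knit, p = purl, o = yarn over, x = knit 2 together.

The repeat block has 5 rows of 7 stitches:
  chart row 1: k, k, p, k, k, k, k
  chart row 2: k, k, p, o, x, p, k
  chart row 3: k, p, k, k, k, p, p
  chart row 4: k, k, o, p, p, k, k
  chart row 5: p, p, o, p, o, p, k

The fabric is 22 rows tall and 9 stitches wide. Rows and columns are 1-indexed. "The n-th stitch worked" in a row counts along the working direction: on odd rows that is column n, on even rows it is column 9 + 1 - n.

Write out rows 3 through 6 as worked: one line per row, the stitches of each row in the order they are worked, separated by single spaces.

Result:
k p k k k p p k p
p p p p k k o p p
p p o p o p k p p
p p p p p p k p p

Derivation:
Row 3: chart row 3, RS - tile across columns 1-9 and work as-is.
Row 4: chart row 4, WS - tiled (columns 1-9): k k o p p k k k k; work from column 9 back to 1 with k<->p swapped.
Row 5: chart row 5, RS - tile across columns 1-9 and work as-is.
Row 6: chart row 1, WS - tiled (columns 1-9): k k p k k k k k k; work from column 9 back to 1 with k<->p swapped.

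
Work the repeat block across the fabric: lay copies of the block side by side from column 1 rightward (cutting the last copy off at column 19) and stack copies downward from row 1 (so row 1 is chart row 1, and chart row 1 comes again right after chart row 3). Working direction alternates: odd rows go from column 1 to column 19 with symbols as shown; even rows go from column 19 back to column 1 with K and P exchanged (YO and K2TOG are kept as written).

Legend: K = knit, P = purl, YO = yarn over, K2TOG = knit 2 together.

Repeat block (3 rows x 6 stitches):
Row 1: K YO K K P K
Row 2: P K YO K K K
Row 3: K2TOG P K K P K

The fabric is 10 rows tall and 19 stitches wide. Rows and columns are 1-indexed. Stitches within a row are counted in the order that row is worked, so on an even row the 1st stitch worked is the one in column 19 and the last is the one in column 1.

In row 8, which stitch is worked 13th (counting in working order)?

== STITCH ==
K

Derivation:
Row 8 uses chart row ((8-1) mod 3)+1 = 2. Row 8 is even, so WS.
Chart row 2 tiled across columns 1-19: P K YO K K K P K YO K K K P K YO K K K P
WS row: flip the tiled sequence (start at column 19) and apply K<->P; YO and K2TOG stay.
Row 8 as worked: K P P P YO P K P P P YO P K P P P YO P K
Counting 13 along the worked row gives K.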